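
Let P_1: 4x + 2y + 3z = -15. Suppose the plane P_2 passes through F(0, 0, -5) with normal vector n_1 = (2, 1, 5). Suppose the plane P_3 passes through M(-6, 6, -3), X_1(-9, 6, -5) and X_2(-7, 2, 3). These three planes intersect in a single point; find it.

(-4, 8, -5)

P_2: n_1·r = n_1·F gives 2x + y + 5z = -25.
MX_1 = (-3, 0, -2), MX_2 = (-1, -4, 6); a normal to P_3 is MX_1 × MX_2 = (-8, 20, 12).
Using M: P_3 has equation -8x + 20y + 12z = 132.
Solving the 3×3 linear system 4x + 2y + 3z = -15, 2x + y + 5z = -25, -8x + 20y + 12z = 132 (e.g. by elimination or Cramer's rule, determinant = -336) gives (-4, 8, -5).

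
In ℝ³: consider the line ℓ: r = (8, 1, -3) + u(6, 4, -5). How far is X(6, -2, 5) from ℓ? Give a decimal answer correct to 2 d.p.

Taking (8, 1, -3) on ℓ with direction v = (6, 4, -5): w = X − (8, 1, -3) = (-2, -3, 8), and w × v = (-17, 38, 10).
Distance = |w × v| / |v| = √1833 / √77 ≈ 4.88.

4.88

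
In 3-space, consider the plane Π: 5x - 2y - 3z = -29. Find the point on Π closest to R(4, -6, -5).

(-6, -2, 1)

Foot = R − λn with λ = (n·R − d)/|n|² = (47 − (-29))/38 = 2.
Foot = (4, -6, -5) − 2·(5, -2, -3) = (-6, -2, 1).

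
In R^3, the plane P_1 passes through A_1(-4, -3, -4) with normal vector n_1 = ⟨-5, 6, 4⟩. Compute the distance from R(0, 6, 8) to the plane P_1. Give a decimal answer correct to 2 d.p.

9.34

P_1: n_1·r = n_1·A_1 gives -5x + 6y + 4z = -14.
n·R − d = (-5)·(0) + (6)·(6) + (4)·(8) − (-14) = 82; |n| = √77.
Distance = |82| / √77 = 82/√77 ≈ 9.34.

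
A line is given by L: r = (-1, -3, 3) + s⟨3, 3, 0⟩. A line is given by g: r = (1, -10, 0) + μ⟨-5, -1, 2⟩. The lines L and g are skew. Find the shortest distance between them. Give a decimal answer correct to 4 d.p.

1.2247

Common perpendicular direction n = (3, 3, 0) × (-5, -1, 2) = (6, -6, 12).
With w = (1, -10, 0) − (-1, -3, 3) = (2, -7, -3), w · n = 18.
Distance = |w · n| / |n| = |18| / √216 ≈ 1.2247.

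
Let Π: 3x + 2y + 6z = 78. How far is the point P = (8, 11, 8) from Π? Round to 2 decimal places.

n·P − d = (3)·(8) + (2)·(11) + (6)·(8) − 78 = 16; |n| = √49.
Distance = |16| / √49 = 16/√49 ≈ 2.29.

2.29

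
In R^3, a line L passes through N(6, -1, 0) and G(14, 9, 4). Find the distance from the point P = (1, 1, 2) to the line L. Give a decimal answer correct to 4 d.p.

A direction vector for L is G − N = (8, 10, 4).
Taking (6, -1, 0) on L with direction v = (8, 10, 4): w = P − (6, -1, 0) = (-5, 2, 2), and w × v = (-12, 36, -66).
Distance = |w × v| / |v| = √5796 / √180 ≈ 5.6745.

5.6745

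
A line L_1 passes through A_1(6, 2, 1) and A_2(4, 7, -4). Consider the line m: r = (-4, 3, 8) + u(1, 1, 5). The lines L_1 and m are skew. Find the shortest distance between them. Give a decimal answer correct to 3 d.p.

11.022

A direction vector for L_1 is A_2 − A_1 = (-2, 5, -5).
Common perpendicular direction n = (-2, 5, -5) × (1, 1, 5) = (30, 5, -7).
With w = (-4, 3, 8) − (6, 2, 1) = (-10, 1, 7), w · n = -344.
Distance = |w · n| / |n| = |-344| / √974 ≈ 11.022.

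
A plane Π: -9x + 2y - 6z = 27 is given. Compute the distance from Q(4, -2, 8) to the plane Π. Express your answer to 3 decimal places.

n·Q − d = (-9)·(4) + (2)·(-2) + (-6)·(8) − 27 = -115; |n| = √121.
Distance = |-115| / √121 = 115/√121 ≈ 10.455.

10.455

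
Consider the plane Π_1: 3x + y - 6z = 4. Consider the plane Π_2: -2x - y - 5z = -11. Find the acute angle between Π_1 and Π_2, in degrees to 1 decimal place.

cos θ = |n₁·n₂| / (|n₁||n₂|) = |23| / (√46 · √30).
θ = arccos(0.61914) ≈ 51.7°.

51.7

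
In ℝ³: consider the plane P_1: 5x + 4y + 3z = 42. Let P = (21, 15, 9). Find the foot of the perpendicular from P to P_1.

(6, 3, 0)

Foot = P − λn with λ = (n·P − d)/|n|² = (192 − 42)/50 = 3.
Foot = (21, 15, 9) − 3·(5, 4, 3) = (6, 3, 0).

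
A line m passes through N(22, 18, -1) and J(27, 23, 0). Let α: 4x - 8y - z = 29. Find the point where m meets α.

A direction vector for m is J − N = (5, 5, 1).
Substitute r = (22, 18, -1) + t(5, 5, 1) into the plane: -55 + (-21)t = 29, so t = -4.
Intersection: (22, 18, -1) + (-4)·(5, 5, 1) = (2, -2, -5).

(2, -2, -5)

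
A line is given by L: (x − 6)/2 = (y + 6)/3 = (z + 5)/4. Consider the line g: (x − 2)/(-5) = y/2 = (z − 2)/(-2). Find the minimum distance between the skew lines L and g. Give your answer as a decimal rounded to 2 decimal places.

L has direction (2, 3, 4) through (6, -6, -5).
g has direction (-5, 2, -2) through (2, 0, 2).
Common perpendicular direction n = (2, 3, 4) × (-5, 2, -2) = (-14, -16, 19).
With w = (2, 0, 2) − (6, -6, -5) = (-4, 6, 7), w · n = 93.
Distance = |w · n| / |n| = |93| / √813 ≈ 3.26.

3.26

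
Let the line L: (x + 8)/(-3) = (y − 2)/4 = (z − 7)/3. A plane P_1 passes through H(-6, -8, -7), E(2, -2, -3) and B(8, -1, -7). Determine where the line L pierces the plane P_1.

L has direction (-3, 4, 3) through (-8, 2, 7).
HE = (8, 6, 4), HB = (14, 7, 0); a normal to P_1 is HE × HB = (-28, 56, -28).
Using H: P_1 has equation -28x + 56y - 28z = -84.
Substitute r = (-8, 2, 7) + t(-3, 4, 3) into the plane: 140 + 224t = -84, so t = -1.
Intersection: (-8, 2, 7) + (-1)·(-3, 4, 3) = (-5, -2, 4).

(-5, -2, 4)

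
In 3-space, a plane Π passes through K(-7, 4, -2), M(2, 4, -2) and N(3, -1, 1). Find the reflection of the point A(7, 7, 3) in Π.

(7, 1, -7)

KM = (9, 0, 0), KN = (10, -5, 3); a normal to Π is KM × KN = (0, -27, -45).
Using K: Π has equation -27y - 45z = -18.
λ = (n·A − d)/|n|² = (-324 − (-18))/2754 = -1/9.
Reflection = A − 2λn = (7, 7, 3) − (-2/9)·(0, -27, -45) = (7, 1, -7).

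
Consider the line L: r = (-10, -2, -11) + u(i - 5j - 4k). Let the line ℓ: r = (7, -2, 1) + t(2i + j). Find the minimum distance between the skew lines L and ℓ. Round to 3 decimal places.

14.107

Common perpendicular direction n = (1, -5, -4) × (2, 1, 0) = (4, -8, 11).
With w = (7, -2, 1) − (-10, -2, -11) = (17, 0, 12), w · n = 200.
Distance = |w · n| / |n| = |200| / √201 ≈ 14.107.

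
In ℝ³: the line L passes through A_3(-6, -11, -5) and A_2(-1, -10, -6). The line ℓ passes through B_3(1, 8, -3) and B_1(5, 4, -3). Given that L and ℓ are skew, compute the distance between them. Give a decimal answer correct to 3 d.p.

6.164

A direction vector for L is A_2 − A_3 = (5, 1, -1).
A direction vector for ℓ is B_1 − B_3 = (4, -4, 0).
Common perpendicular direction n = (5, 1, -1) × (4, -4, 0) = (-4, -4, -24).
With w = (1, 8, -3) − (-6, -11, -5) = (7, 19, 2), w · n = -152.
Distance = |w · n| / |n| = |-152| / √608 ≈ 6.164.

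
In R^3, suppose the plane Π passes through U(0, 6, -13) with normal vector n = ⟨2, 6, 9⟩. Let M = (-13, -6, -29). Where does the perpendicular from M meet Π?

(-9, 6, -11)

Π: n·r = n·U gives 2x + 6y + 9z = -81.
Foot = M − λn with λ = (n·M − d)/|n|² = (-323 − (-81))/121 = -2.
Foot = (-13, -6, -29) − (-2)·(2, 6, 9) = (-9, 6, -11).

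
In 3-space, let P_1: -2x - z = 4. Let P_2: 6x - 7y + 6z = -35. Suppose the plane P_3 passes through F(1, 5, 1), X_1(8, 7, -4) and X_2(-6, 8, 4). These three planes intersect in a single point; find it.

(-4, 5, 4)

FX_1 = (7, 2, -5), FX_2 = (-7, 3, 3); a normal to P_3 is FX_1 × FX_2 = (21, 14, 35).
Using F: P_3 has equation 21x + 14y + 35z = 126.
Solving the 3×3 linear system -2x - z = 4, 6x - 7y + 6z = -35, 21x + 14y + 35z = 126 (e.g. by elimination or Cramer's rule, determinant = 427) gives (-4, 5, 4).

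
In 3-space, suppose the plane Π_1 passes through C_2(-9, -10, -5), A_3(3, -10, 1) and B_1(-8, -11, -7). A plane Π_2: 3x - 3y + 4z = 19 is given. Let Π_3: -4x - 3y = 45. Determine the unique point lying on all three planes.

(-6, -7, 4)

C_2A_3 = (12, 0, 6), C_2B_1 = (1, -1, -2); a normal to Π_1 is C_2A_3 × C_2B_1 = (6, 30, -12).
Using C_2: Π_1 has equation 6x + 30y - 12z = -294.
Solving the 3×3 linear system 6x + 30y - 12z = -294, 3x - 3y + 4z = 19, -4x - 3y = 45 (e.g. by elimination or Cramer's rule, determinant = -156) gives (-6, -7, 4).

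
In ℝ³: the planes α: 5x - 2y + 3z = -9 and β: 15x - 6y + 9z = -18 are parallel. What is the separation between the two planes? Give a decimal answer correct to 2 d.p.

Rescale β by 1/3: 5x - 2y + 3z = -6. Then distance = |-9 − (-6)| / √38 ≈ 0.49.

0.49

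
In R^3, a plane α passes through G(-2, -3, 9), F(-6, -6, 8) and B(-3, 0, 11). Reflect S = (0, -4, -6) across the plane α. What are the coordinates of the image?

(4, -16, 14)

GF = (-4, -3, -1), GB = (-1, 3, 2); a normal to α is GF × GB = (-3, 9, -15).
Using G: α has equation -3x + 9y - 15z = -156.
λ = (n·S − d)/|n|² = (54 − (-156))/315 = 2/3.
Reflection = S − 2λn = (0, -4, -6) − (4/3)·(-3, 9, -15) = (4, -16, 14).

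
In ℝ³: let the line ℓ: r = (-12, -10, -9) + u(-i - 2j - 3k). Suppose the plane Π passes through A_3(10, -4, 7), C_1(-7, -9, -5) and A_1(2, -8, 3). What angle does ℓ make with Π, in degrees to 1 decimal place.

A_3C_1 = (-17, -5, -12), A_3A_1 = (-8, -4, -4); a normal to Π is A_3C_1 × A_3A_1 = (-28, 28, 28).
Using A_3: Π has equation -28x + 28y + 28z = -196.
sin θ = |n·v| / (|n||v|) = |-112| / (√2352 · √14) = 0.61721.
θ ≈ 38.1°.

38.1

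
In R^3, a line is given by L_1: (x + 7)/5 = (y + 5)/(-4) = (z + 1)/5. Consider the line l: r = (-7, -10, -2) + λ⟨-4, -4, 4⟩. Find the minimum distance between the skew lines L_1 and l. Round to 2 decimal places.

L_1 has direction (5, -4, 5) through (-7, -5, -1).
Common perpendicular direction n = (5, -4, 5) × (-4, -4, 4) = (4, -40, -36).
With w = (-7, -10, -2) − (-7, -5, -1) = (0, -5, -1), w · n = 236.
Distance = |w · n| / |n| = |236| / √2912 ≈ 4.37.

4.37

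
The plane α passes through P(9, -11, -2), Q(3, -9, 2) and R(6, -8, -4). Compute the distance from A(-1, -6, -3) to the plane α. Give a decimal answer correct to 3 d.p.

PQ = (-6, 2, 4), PR = (-3, 3, -2); a normal to α is PQ × PR = (-16, -24, -12).
Using P: α has equation -16x - 24y - 12z = 144.
n·A − d = (-16)·(-1) + (-24)·(-6) + (-12)·(-3) − 144 = 52; |n| = √976.
Distance = |52| / √976 = 52/√976 ≈ 1.664.

1.664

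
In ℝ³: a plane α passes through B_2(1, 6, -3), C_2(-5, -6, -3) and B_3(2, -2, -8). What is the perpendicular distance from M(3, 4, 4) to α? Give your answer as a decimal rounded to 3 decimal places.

B_2C_2 = (-6, -12, 0), B_2B_3 = (1, -8, -5); a normal to α is B_2C_2 × B_2B_3 = (60, -30, 60).
Using B_2: α has equation 60x - 30y + 60z = -300.
n·M − d = (60)·(3) + (-30)·(4) + (60)·(4) − (-300) = 600; |n| = √8100.
Distance = |600| / √8100 = 600/√8100 ≈ 6.667.

6.667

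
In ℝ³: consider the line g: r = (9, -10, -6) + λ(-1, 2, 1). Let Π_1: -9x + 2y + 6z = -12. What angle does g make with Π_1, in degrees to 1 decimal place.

sin θ = |n·v| / (|n||v|) = |19| / (√121 · √6) = 0.70516.
θ ≈ 44.8°.

44.8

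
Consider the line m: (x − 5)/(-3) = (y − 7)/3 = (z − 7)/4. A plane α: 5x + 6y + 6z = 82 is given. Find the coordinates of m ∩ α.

m has direction (-3, 3, 4) through (5, 7, 7).
Substitute r = (5, 7, 7) + t(-3, 3, 4) into the plane: 109 + 27t = 82, so t = -1.
Intersection: (5, 7, 7) + (-1)·(-3, 3, 4) = (8, 4, 3).

(8, 4, 3)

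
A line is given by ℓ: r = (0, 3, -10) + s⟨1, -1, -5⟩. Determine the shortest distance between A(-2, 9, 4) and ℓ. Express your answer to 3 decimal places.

3.266

Taking (0, 3, -10) on ℓ with direction v = (1, -1, -5): w = A − (0, 3, -10) = (-2, 6, 14), and w × v = (-16, 4, -4).
Distance = |w × v| / |v| = √288 / √27 ≈ 3.266.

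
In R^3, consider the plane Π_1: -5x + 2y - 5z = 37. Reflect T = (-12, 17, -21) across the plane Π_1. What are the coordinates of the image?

λ = (n·T − d)/|n|² = (199 − 37)/54 = 3.
Reflection = T − 2λn = (-12, 17, -21) − 6·(-5, 2, -5) = (18, 5, 9).

(18, 5, 9)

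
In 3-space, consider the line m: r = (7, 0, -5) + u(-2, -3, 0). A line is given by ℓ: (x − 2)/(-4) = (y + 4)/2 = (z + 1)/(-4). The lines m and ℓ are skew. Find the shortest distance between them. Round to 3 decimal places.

4.271

ℓ has direction (-4, 2, -4) through (2, -4, -1).
Common perpendicular direction n = (-2, -3, 0) × (-4, 2, -4) = (12, -8, -16).
With w = (2, -4, -1) − (7, 0, -5) = (-5, -4, 4), w · n = -92.
Distance = |w · n| / |n| = |-92| / √464 ≈ 4.271.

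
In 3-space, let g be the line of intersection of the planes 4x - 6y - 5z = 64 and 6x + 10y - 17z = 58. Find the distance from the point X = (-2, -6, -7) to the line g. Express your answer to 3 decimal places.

Direction of g: (4, -6, -5) × (6, 10, -17) = (152, 38, 76).
A point on g: solving the two plane equations with x = -7 gives (-7, -7, -10).
Taking (-7, -7, -10) on g with direction v = (152, 38, 76): w = X − (-7, -7, -10) = (5, 1, 3), and w × v = (-38, 76, 38).
Distance = |w × v| / |v| = √8664 / √30324 ≈ 0.535.

0.535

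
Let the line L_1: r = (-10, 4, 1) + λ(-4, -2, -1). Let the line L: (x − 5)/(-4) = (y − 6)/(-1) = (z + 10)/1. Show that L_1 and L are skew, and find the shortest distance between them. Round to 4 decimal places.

1.5900

L has direction (-4, -1, 1) through (5, 6, -10).
Common perpendicular direction n = (-4, -2, -1) × (-4, -1, 1) = (-3, 8, -4).
With w = (5, 6, -10) − (-10, 4, 1) = (15, 2, -11), w · n = 15.
Since n ≠ 0 the lines are not parallel, and w · n = 15 ≠ 0 so they do not intersect; hence they are skew.
Distance = |w · n| / |n| = |15| / √89 ≈ 1.5900.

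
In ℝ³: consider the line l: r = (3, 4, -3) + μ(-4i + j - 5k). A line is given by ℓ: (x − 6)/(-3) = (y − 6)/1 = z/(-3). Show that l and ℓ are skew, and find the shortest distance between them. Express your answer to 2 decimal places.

ℓ has direction (-3, 1, -3) through (6, 6, 0).
Common perpendicular direction n = (-4, 1, -5) × (-3, 1, -3) = (2, 3, -1).
With w = (6, 6, 0) − (3, 4, -3) = (3, 2, 3), w · n = 9.
Since n ≠ 0 the lines are not parallel, and w · n = 9 ≠ 0 so they do not intersect; hence they are skew.
Distance = |w · n| / |n| = |9| / √14 ≈ 2.41.

2.41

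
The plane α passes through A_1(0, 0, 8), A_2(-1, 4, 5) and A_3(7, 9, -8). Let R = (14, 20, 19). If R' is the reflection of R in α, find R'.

A_1A_2 = (-1, 4, -3), A_1A_3 = (7, 9, -16); a normal to α is A_1A_2 × A_1A_3 = (-37, -37, -37).
Using A_1: α has equation -37x - 37y - 37z = -296.
λ = (n·R − d)/|n|² = (-1961 − (-296))/4107 = -15/37.
Reflection = R − 2λn = (14, 20, 19) − (-30/37)·(-37, -37, -37) = (-16, -10, -11).

(-16, -10, -11)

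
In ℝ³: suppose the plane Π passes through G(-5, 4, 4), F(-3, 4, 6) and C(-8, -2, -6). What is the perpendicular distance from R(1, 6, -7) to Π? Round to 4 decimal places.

GF = (2, 0, 2), GC = (-3, -6, -10); a normal to Π is GF × GC = (12, 14, -12).
Using G: Π has equation 12x + 14y - 12z = -52.
n·R − d = (12)·(1) + (14)·(6) + (-12)·(-7) − (-52) = 232; |n| = √484.
Distance = |232| / √484 = 232/√484 ≈ 10.5455.

10.5455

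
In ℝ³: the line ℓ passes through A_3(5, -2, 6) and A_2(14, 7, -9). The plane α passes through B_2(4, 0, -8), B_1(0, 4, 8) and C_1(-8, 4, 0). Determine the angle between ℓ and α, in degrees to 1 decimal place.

42.5

A direction vector for ℓ is A_2 − A_3 = (9, 9, -15).
B_2B_1 = (-4, 4, 16), B_2C_1 = (-12, 4, 8); a normal to α is B_2B_1 × B_2C_1 = (-32, -160, 32).
Using B_2: α has equation -32x - 160y + 32z = -384.
sin θ = |n·v| / (|n||v|) = |-2208| / (√27648 · √387) = 0.67501.
θ ≈ 42.5°.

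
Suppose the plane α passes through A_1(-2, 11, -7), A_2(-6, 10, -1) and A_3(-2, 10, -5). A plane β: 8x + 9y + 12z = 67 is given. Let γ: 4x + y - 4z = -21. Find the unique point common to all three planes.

A_1A_2 = (-4, -1, 6), A_1A_3 = (0, -1, 2); a normal to α is A_1A_2 × A_1A_3 = (4, 8, 4).
Using A_1: α has equation 4x + 8y + 4z = 52.
Solving the 3×3 linear system 4x + 8y + 4z = 52, 8x + 9y + 12z = 67, 4x + y - 4z = -21 (e.g. by elimination or Cramer's rule, determinant = 336) gives (-4, 7, 3).

(-4, 7, 3)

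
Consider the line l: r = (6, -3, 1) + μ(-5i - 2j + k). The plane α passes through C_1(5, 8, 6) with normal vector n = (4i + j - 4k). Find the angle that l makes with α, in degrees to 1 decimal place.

α: n·r = n·C_1 gives 4x + y - 4z = 4.
sin θ = |n·v| / (|n||v|) = |-26| / (√33 · √30) = 0.82633.
θ ≈ 55.7°.

55.7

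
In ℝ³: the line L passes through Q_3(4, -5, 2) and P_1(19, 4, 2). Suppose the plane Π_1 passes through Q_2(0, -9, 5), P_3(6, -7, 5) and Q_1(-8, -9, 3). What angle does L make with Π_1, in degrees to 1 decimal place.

7.7

A direction vector for L is P_1 − Q_3 = (15, 9, 0).
Q_2P_3 = (6, 2, 0), Q_2Q_1 = (-8, 0, -2); a normal to Π_1 is Q_2P_3 × Q_2Q_1 = (-4, 12, 16).
Using Q_2: Π_1 has equation -4x + 12y + 16z = -28.
sin θ = |n·v| / (|n||v|) = |48| / (√416 · √306) = 0.13453.
θ ≈ 7.7°.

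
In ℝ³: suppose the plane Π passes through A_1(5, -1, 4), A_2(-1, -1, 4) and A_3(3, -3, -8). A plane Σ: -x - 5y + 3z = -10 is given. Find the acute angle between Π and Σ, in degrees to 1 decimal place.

23.5

A_1A_2 = (-6, 0, 0), A_1A_3 = (-2, -2, -12); a normal to Π is A_1A_2 × A_1A_3 = (0, -72, 12).
Using A_1: Π has equation -72y + 12z = 120.
cos θ = |n₁·n₂| / (|n₁||n₂|) = |396| / (√5328 · √35).
θ = arccos(0.91702) ≈ 23.5°.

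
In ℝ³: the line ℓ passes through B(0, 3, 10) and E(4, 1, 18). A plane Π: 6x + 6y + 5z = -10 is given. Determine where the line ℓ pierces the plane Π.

(-6, 6, -2)

A direction vector for ℓ is E − B = (4, -2, 8).
Substitute r = (0, 3, 10) + t(4, -2, 8) into the plane: 68 + 52t = -10, so t = -3/2.
Intersection: (0, 3, 10) + (-3/2)·(4, -2, 8) = (-6, 6, -2).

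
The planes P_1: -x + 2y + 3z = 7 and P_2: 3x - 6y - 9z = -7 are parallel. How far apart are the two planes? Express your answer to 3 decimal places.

1.247

Rescale P_2 by 1/(-3): -x + 2y + 3z = 7/3. Then distance = |7 − (7/3)| / √14 ≈ 1.247.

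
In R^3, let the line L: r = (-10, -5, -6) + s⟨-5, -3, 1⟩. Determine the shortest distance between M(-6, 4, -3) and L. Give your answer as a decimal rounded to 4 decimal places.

Taking (-10, -5, -6) on L with direction v = (-5, -3, 1): w = M − (-10, -5, -6) = (4, 9, 3), and w × v = (18, -19, 33).
Distance = |w × v| / |v| = √1774 / √35 ≈ 7.1194.

7.1194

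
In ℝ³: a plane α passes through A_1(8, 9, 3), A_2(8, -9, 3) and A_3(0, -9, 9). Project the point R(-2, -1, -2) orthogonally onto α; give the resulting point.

A_1A_2 = (0, -18, 0), A_1A_3 = (-8, -18, 6); a normal to α is A_1A_2 × A_1A_3 = (-108, 0, -144).
Using A_1: α has equation -108x - 144z = -1296.
Foot = R − λn with λ = (n·R − d)/|n|² = (504 − (-1296))/32400 = 1/18.
Foot = (-2, -1, -2) − (1/18)·(-108, 0, -144) = (4, -1, 6).

(4, -1, 6)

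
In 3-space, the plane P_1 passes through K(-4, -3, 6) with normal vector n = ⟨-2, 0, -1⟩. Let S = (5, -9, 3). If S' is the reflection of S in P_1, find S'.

P_1: n·r = n·K gives -2x - z = 2.
λ = (n·S − d)/|n|² = (-13 − 2)/5 = -3.
Reflection = S − 2λn = (5, -9, 3) − (-6)·(-2, 0, -1) = (-7, -9, -3).

(-7, -9, -3)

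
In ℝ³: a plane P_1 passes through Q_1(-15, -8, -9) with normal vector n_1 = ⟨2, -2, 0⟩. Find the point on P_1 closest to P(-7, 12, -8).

P_1: n_1·r = n_1·Q_1 gives 2x - 2y = -14.
Foot = P − λn with λ = (n·P − d)/|n|² = (-38 − (-14))/8 = -3.
Foot = (-7, 12, -8) − (-3)·(2, -2, 0) = (-1, 6, -8).

(-1, 6, -8)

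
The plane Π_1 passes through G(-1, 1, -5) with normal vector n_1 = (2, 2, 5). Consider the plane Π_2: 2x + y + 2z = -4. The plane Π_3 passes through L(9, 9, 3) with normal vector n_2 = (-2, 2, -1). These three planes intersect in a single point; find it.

Π_1: n_1·r = n_1·G gives 2x + 2y + 5z = -25.
Π_3: n_2·r = n_2·L gives -2x + 2y - z = -3.
Solving the 3×3 linear system 2x + 2y + 5z = -25, 2x + y + 2z = -4, -2x + 2y - z = -3 (e.g. by elimination or Cramer's rule, determinant = 16) gives (5, 0, -7).

(5, 0, -7)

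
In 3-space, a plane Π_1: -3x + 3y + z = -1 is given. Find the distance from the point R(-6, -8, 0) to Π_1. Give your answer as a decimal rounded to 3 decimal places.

n·R − d = (-3)·(-6) + (3)·(-8) + (1)·(0) − (-1) = -5; |n| = √19.
Distance = |-5| / √19 = 5/√19 ≈ 1.147.

1.147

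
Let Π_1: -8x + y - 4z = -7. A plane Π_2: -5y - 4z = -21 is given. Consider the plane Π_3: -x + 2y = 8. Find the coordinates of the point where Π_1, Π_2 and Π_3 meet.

(2, 5, -1)

Solving the 3×3 linear system -8x + y - 4z = -7, -5y - 4z = -21, -x + 2y = 8 (e.g. by elimination or Cramer's rule, determinant = -40) gives (2, 5, -1).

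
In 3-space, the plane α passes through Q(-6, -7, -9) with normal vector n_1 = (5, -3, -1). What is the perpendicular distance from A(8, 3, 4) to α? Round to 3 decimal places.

α: n_1·r = n_1·Q gives 5x - 3y - z = 0.
n·A − d = (5)·(8) + (-3)·(3) + (-1)·(4) − 0 = 27; |n| = √35.
Distance = |27| / √35 = 27/√35 ≈ 4.564.

4.564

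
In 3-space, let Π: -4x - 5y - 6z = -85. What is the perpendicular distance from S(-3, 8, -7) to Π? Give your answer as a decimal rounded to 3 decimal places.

n·S − d = (-4)·(-3) + (-5)·(8) + (-6)·(-7) − (-85) = 99; |n| = √77.
Distance = |99| / √77 = 99/√77 ≈ 11.282.

11.282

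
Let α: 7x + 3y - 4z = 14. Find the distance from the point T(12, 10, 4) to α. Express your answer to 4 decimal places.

9.7648

n·T − d = (7)·(12) + (3)·(10) + (-4)·(4) − 14 = 84; |n| = √74.
Distance = |84| / √74 = 84/√74 ≈ 9.7648.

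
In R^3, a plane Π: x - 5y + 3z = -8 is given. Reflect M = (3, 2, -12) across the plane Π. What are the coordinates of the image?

λ = (n·M − d)/|n|² = (-43 − (-8))/35 = -1.
Reflection = M − 2λn = (3, 2, -12) − (-2)·(1, -5, 3) = (5, -8, -6).

(5, -8, -6)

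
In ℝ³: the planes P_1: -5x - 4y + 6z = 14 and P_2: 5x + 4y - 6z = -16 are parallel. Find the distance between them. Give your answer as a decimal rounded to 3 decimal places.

0.228

Rescale P_2 by 1/(-1): -5x - 4y + 6z = 16. Then distance = |14 − 16| / √77 ≈ 0.228.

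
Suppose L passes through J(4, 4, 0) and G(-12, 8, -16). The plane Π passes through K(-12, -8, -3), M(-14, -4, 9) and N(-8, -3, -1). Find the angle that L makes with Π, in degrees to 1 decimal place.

54.3

A direction vector for L is G − J = (-16, 4, -16).
KM = (-2, 4, 12), KN = (4, 5, 2); a normal to Π is KM × KN = (-52, 52, -26).
Using K: Π has equation -52x + 52y - 26z = 286.
sin θ = |n·v| / (|n||v|) = |1456| / (√6084 · √528) = 0.81236.
θ ≈ 54.3°.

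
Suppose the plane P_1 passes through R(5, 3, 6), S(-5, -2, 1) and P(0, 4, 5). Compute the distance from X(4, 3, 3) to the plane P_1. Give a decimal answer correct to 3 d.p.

2.413

RS = (-10, -5, -5), RP = (-5, 1, -1); a normal to P_1 is RS × RP = (10, 15, -35).
Using R: P_1 has equation 10x + 15y - 35z = -115.
n·X − d = (10)·(4) + (15)·(3) + (-35)·(3) − (-115) = 95; |n| = √1550.
Distance = |95| / √1550 = 95/√1550 ≈ 2.413.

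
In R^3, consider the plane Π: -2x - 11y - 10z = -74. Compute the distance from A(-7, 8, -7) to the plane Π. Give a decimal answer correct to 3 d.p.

4.667

n·A − d = (-2)·(-7) + (-11)·(8) + (-10)·(-7) − (-74) = 70; |n| = √225.
Distance = |70| / √225 = 70/√225 ≈ 4.667.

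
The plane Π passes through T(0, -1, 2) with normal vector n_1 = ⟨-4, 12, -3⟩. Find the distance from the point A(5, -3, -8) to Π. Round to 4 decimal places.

1.0769

Π: n_1·r = n_1·T gives -4x + 12y - 3z = -18.
n·A − d = (-4)·(5) + (12)·(-3) + (-3)·(-8) − (-18) = -14; |n| = √169.
Distance = |-14| / √169 = 14/√169 ≈ 1.0769.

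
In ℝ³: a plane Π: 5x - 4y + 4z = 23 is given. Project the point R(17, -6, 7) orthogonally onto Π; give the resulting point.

Foot = R − λn with λ = (n·R − d)/|n|² = (137 − 23)/57 = 2.
Foot = (17, -6, 7) − 2·(5, -4, 4) = (7, 2, -1).

(7, 2, -1)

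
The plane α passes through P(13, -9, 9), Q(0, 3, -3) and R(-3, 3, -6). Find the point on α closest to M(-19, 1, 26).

(5, 3, 2)

PQ = (-13, 12, -12), PR = (-16, 12, -15); a normal to α is PQ × PR = (-36, -3, 36).
Using P: α has equation -36x - 3y + 36z = -117.
Foot = M − λn with λ = (n·M − d)/|n|² = (1617 − (-117))/2601 = 2/3.
Foot = (-19, 1, 26) − (2/3)·(-36, -3, 36) = (5, 3, 2).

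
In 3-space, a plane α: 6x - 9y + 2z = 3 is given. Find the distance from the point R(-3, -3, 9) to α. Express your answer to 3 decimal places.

2.182

n·R − d = (6)·(-3) + (-9)·(-3) + (2)·(9) − 3 = 24; |n| = √121.
Distance = |24| / √121 = 24/√121 ≈ 2.182.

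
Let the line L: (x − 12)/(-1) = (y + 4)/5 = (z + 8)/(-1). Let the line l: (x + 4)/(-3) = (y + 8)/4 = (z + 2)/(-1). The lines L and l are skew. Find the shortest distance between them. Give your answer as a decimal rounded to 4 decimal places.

6.5924

L has direction (-1, 5, -1) through (12, -4, -8).
l has direction (-3, 4, -1) through (-4, -8, -2).
Common perpendicular direction n = (-1, 5, -1) × (-3, 4, -1) = (-1, 2, 11).
With w = (-4, -8, -2) − (12, -4, -8) = (-16, -4, 6), w · n = 74.
Distance = |w · n| / |n| = |74| / √126 ≈ 6.5924.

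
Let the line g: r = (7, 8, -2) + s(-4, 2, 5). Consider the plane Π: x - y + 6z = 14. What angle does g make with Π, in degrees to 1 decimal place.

35.5

sin θ = |n·v| / (|n||v|) = |24| / (√38 · √45) = 0.58038.
θ ≈ 35.5°.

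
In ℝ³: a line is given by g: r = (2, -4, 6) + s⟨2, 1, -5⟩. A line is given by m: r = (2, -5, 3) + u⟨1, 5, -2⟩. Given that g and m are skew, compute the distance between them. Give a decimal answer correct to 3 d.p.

1.052

Common perpendicular direction n = (2, 1, -5) × (1, 5, -2) = (23, -1, 9).
With w = (2, -5, 3) − (2, -4, 6) = (0, -1, -3), w · n = -26.
Distance = |w · n| / |n| = |-26| / √611 ≈ 1.052.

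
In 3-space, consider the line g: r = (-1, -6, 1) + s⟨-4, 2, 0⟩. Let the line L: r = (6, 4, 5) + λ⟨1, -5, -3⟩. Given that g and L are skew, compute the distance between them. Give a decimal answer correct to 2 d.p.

4.01

Common perpendicular direction n = (-4, 2, 0) × (1, -5, -3) = (-6, -12, 18).
With w = (6, 4, 5) − (-1, -6, 1) = (7, 10, 4), w · n = -90.
Distance = |w · n| / |n| = |-90| / √504 ≈ 4.01.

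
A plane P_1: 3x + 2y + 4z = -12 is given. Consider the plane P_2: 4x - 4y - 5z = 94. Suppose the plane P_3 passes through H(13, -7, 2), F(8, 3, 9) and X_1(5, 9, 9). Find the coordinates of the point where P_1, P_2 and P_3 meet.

HF = (-5, 10, 7), HX_1 = (-8, 16, 7); a normal to P_3 is HF × HX_1 = (-42, -21, 0).
Using H: P_3 has equation -42x - 21y = -399.
Solving the 3×3 linear system 3x + 2y + 4z = -12, 4x - 4y - 5z = 94, -42x - 21y = -399 (e.g. by elimination or Cramer's rule, determinant = -903) gives (10, -1, -10).

(10, -1, -10)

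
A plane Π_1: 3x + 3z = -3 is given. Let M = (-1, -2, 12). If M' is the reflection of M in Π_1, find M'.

λ = (n·M − d)/|n|² = (33 − (-3))/18 = 2.
Reflection = M − 2λn = (-1, -2, 12) − 4·(3, 0, 3) = (-13, -2, 0).

(-13, -2, 0)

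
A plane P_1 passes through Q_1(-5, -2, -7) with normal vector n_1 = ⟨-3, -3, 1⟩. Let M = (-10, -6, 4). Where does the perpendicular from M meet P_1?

(-4, 0, 2)

P_1: n_1·r = n_1·Q_1 gives -3x - 3y + z = 14.
Foot = M − λn with λ = (n·M − d)/|n|² = (52 − 14)/19 = 2.
Foot = (-10, -6, 4) − 2·(-3, -3, 1) = (-4, 0, 2).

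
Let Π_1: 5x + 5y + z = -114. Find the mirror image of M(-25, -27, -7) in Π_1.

(5, 3, -1)

λ = (n·M − d)/|n|² = (-267 − (-114))/51 = -3.
Reflection = M − 2λn = (-25, -27, -7) − (-6)·(5, 5, 1) = (5, 3, -1).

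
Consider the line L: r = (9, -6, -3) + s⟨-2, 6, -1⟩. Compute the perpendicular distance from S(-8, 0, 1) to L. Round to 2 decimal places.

Taking (9, -6, -3) on L with direction v = (-2, 6, -1): w = S − (9, -6, -3) = (-17, 6, 4), and w × v = (-30, -25, -90).
Distance = |w × v| / |v| = √9625 / √41 ≈ 15.32.

15.32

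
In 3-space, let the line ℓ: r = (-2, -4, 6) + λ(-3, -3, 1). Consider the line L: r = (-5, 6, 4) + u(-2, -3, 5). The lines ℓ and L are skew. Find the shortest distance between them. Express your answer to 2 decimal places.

8.92

Common perpendicular direction n = (-3, -3, 1) × (-2, -3, 5) = (-12, 13, 3).
With w = (-5, 6, 4) − (-2, -4, 6) = (-3, 10, -2), w · n = 160.
Distance = |w · n| / |n| = |160| / √322 ≈ 8.92.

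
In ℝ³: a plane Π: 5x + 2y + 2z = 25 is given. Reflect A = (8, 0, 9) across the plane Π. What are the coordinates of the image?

(-2, -4, 5)

λ = (n·A − d)/|n|² = (58 − 25)/33 = 1.
Reflection = A − 2λn = (8, 0, 9) − 2·(5, 2, 2) = (-2, -4, 5).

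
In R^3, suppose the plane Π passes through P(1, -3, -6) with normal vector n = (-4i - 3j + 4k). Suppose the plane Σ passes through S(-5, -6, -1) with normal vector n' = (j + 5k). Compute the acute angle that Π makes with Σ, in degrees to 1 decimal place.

58.6

Π: n·r = n·P gives -4x - 3y + 4z = -19.
Σ: n'·r = n'·S gives y + 5z = -11.
cos θ = |n₁·n₂| / (|n₁||n₂|) = |17| / (√41 · √26).
θ = arccos(0.52068) ≈ 58.6°.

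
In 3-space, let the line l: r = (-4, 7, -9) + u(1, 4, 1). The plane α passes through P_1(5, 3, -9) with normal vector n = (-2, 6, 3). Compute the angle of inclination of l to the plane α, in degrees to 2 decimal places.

57.33

α: n·r = n·P_1 gives -2x + 6y + 3z = -19.
sin θ = |n·v| / (|n||v|) = |25| / (√49 · √18) = 0.84179.
θ ≈ 57.33°.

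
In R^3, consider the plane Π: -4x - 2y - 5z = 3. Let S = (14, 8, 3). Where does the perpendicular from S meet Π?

Foot = S − λn with λ = (n·S − d)/|n|² = (-87 − 3)/45 = -2.
Foot = (14, 8, 3) − (-2)·(-4, -2, -5) = (6, 4, -7).

(6, 4, -7)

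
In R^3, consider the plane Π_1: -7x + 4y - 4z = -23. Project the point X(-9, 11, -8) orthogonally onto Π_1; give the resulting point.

(5, 3, 0)

Foot = X − λn with λ = (n·X − d)/|n|² = (139 − (-23))/81 = 2.
Foot = (-9, 11, -8) − 2·(-7, 4, -4) = (5, 3, 0).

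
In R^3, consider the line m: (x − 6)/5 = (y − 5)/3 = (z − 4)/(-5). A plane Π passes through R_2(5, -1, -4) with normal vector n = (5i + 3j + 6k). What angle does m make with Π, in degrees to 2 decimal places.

m has direction (5, 3, -5) through (6, 5, 4).
Π: n·r = n·R_2 gives 5x + 3y + 6z = -2.
sin θ = |n·v| / (|n||v|) = |4| / (√70 · √59) = 0.06224.
θ ≈ 3.57°.

3.57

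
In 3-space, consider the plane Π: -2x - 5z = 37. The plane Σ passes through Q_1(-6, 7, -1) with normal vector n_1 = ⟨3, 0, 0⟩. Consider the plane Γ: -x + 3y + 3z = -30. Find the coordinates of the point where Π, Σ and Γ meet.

(-6, -7, -5)

Σ: n_1·r = n_1·Q_1 gives 3x = -18.
Solving the 3×3 linear system -2x - 5z = 37, 3x = -18, -x + 3y + 3z = -30 (e.g. by elimination or Cramer's rule, determinant = -45) gives (-6, -7, -5).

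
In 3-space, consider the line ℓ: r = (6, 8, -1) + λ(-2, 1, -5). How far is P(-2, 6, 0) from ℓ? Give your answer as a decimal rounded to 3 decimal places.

Taking (6, 8, -1) on ℓ with direction v = (-2, 1, -5): w = P − (6, 8, -1) = (-8, -2, 1), and w × v = (9, -42, -12).
Distance = |w × v| / |v| = √1989 / √30 ≈ 8.142.

8.142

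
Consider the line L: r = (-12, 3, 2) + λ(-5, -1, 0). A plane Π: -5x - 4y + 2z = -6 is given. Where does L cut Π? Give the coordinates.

(-2, 5, 2)

Substitute r = (-12, 3, 2) + t(-5, -1, 0) into the plane: 52 + 29t = -6, so t = -2.
Intersection: (-12, 3, 2) + (-2)·(-5, -1, 0) = (-2, 5, 2).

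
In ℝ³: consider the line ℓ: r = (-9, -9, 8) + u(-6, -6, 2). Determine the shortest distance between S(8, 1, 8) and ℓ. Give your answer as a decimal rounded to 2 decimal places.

6.61

Taking (-9, -9, 8) on ℓ with direction v = (-6, -6, 2): w = S − (-9, -9, 8) = (17, 10, 0), and w × v = (20, -34, -42).
Distance = |w × v| / |v| = √3320 / √76 ≈ 6.61.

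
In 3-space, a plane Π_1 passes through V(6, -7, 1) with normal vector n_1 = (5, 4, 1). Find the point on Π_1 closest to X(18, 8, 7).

Π_1: n_1·r = n_1·V gives 5x + 4y + z = 3.
Foot = X − λn with λ = (n·X − d)/|n|² = (129 − 3)/42 = 3.
Foot = (18, 8, 7) − 3·(5, 4, 1) = (3, -4, 4).

(3, -4, 4)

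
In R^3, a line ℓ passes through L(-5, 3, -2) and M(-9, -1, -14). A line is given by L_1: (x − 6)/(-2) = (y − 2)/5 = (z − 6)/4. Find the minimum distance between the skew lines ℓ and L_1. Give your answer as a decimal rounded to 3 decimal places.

A direction vector for ℓ is M − L = (-4, -4, -12).
L_1 has direction (-2, 5, 4) through (6, 2, 6).
Common perpendicular direction n = (-4, -4, -12) × (-2, 5, 4) = (44, 40, -28).
With w = (6, 2, 6) − (-5, 3, -2) = (11, -1, 8), w · n = 220.
Distance = |w · n| / |n| = |220| / √4320 ≈ 3.347.

3.347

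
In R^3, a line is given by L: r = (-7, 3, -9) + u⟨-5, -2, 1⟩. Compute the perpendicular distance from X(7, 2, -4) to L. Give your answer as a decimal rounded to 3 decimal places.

Taking (-7, 3, -9) on L with direction v = (-5, -2, 1): w = X − (-7, 3, -9) = (14, -1, 5), and w × v = (9, -39, -33).
Distance = |w × v| / |v| = √2691 / √30 ≈ 9.471.

9.471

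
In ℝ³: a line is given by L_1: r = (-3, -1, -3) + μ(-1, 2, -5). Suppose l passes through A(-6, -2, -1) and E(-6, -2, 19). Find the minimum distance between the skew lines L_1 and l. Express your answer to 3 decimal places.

3.130

A direction vector for l is E − A = (0, 0, 20).
Common perpendicular direction n = (-1, 2, -5) × (0, 0, 20) = (40, 20, 0).
With w = (-6, -2, -1) − (-3, -1, -3) = (-3, -1, 2), w · n = -140.
Distance = |w · n| / |n| = |-140| / √2000 ≈ 3.130.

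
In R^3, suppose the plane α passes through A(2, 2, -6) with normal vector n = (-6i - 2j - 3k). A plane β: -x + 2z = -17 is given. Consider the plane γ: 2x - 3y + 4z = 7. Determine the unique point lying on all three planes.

α: n·r = n·A gives -6x - 2y - 3z = 2.
Solving the 3×3 linear system -6x - 2y - 3z = 2, -x + 2z = -17, 2x - 3y + 4z = 7 (e.g. by elimination or Cramer's rule, determinant = -61) gives (5, -7, -6).

(5, -7, -6)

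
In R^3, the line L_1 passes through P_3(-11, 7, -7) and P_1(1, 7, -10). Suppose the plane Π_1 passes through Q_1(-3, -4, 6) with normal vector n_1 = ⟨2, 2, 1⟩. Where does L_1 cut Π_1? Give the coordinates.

(-7, 7, -8)

A direction vector for L_1 is P_1 − P_3 = (12, 0, -3).
Π_1: n_1·r = n_1·Q_1 gives 2x + 2y + z = -8.
Substitute r = (-11, 7, -7) + t(12, 0, -3) into the plane: -15 + 21t = -8, so t = 1/3.
Intersection: (-11, 7, -7) + (1/3)·(12, 0, -3) = (-7, 7, -8).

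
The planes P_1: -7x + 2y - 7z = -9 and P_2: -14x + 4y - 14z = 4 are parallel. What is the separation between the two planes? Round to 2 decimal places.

Rescale P_2 by 1/2: -7x + 2y - 7z = 2. Then distance = |-9 − 2| / √102 ≈ 1.09.

1.09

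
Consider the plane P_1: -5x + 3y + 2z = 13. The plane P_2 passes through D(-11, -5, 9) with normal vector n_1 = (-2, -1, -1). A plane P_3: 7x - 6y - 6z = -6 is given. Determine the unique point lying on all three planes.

(-6, -5, -1)

P_2: n_1·r = n_1·D gives -2x - y - z = 18.
Solving the 3×3 linear system -5x + 3y + 2z = 13, -2x - y - z = 18, 7x - 6y - 6z = -6 (e.g. by elimination or Cramer's rule, determinant = -19) gives (-6, -5, -1).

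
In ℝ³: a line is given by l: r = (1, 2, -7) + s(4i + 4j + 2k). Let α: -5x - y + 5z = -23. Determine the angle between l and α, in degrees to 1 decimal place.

19.1

sin θ = |n·v| / (|n||v|) = |-14| / (√51 · √36) = 0.32673.
θ ≈ 19.1°.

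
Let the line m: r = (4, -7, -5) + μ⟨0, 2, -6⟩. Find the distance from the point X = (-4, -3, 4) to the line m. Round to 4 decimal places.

10.3971

Taking (4, -7, -5) on m with direction v = (0, 2, -6): w = X − (4, -7, -5) = (-8, 4, 9), and w × v = (-42, -48, -16).
Distance = |w × v| / |v| = √4324 / √40 ≈ 10.3971.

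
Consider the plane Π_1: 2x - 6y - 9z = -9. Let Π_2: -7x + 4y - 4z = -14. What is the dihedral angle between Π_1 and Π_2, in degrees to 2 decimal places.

cos θ = |n₁·n₂| / (|n₁||n₂|) = |-2| / (√121 · √81).
θ = arccos(0.02020) ≈ 88.84°.

88.84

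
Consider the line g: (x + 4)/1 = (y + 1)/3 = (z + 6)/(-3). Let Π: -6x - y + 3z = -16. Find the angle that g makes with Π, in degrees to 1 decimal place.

g has direction (1, 3, -3) through (-4, -1, -6).
sin θ = |n·v| / (|n||v|) = |-18| / (√46 · √19) = 0.60886.
θ ≈ 37.5°.

37.5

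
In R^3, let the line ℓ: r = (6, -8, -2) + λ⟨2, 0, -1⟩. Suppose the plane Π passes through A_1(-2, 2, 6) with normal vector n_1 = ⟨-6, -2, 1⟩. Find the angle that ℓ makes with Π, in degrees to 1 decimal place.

65.2

Π: n_1·r = n_1·A_1 gives -6x - 2y + z = 14.
sin θ = |n·v| / (|n||v|) = |-13| / (√41 · √5) = 0.90796.
θ ≈ 65.2°.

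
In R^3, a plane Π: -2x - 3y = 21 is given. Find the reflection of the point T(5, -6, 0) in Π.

(1, -12, 0)

λ = (n·T − d)/|n|² = (8 − 21)/13 = -1.
Reflection = T − 2λn = (5, -6, 0) − (-2)·(-2, -3, 0) = (1, -12, 0).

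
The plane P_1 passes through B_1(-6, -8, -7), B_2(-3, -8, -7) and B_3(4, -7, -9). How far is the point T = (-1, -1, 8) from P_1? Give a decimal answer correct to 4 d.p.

12.9692

B_1B_2 = (3, 0, 0), B_1B_3 = (10, 1, -2); a normal to P_1 is B_1B_2 × B_1B_3 = (0, 6, 3).
Using B_1: P_1 has equation 6y + 3z = -69.
n·T − d = (0)·(-1) + (6)·(-1) + (3)·(8) − (-69) = 87; |n| = √45.
Distance = |87| / √45 = 87/√45 ≈ 12.9692.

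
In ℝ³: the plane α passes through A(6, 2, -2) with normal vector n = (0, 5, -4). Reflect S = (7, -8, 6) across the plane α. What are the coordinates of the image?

(7, 12, -10)

α: n·r = n·A gives 5y - 4z = 18.
λ = (n·S − d)/|n|² = (-64 − 18)/41 = -2.
Reflection = S − 2λn = (7, -8, 6) − (-4)·(0, 5, -4) = (7, 12, -10).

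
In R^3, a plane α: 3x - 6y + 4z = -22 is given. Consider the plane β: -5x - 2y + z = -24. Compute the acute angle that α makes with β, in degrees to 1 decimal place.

88.7

cos θ = |n₁·n₂| / (|n₁||n₂|) = |1| / (√61 · √30).
θ = arccos(0.02338) ≈ 88.7°.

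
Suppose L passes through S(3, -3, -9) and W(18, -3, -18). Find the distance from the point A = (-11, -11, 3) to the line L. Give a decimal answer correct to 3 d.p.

A direction vector for L is W − S = (15, 0, -9).
Taking (3, -3, -9) on L with direction v = (15, 0, -9): w = A − (3, -3, -9) = (-14, -8, 12), and w × v = (72, 54, 120).
Distance = |w × v| / |v| = √22500 / √306 ≈ 8.575.

8.575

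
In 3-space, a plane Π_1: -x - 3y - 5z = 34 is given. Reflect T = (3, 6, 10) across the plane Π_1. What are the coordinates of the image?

λ = (n·T − d)/|n|² = (-71 − 34)/35 = -3.
Reflection = T − 2λn = (3, 6, 10) − (-6)·(-1, -3, -5) = (-3, -12, -20).

(-3, -12, -20)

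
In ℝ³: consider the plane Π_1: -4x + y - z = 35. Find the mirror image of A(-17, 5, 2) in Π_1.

(-1, 1, 6)

λ = (n·A − d)/|n|² = (71 − 35)/18 = 2.
Reflection = A − 2λn = (-17, 5, 2) − 4·(-4, 1, -1) = (-1, 1, 6).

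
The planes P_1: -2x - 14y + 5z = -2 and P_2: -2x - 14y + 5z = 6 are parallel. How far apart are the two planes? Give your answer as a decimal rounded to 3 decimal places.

Same normal n = (-2, -14, 5) with |n| = √225; distance = |-2 − 6| / |n| = 8/√225 ≈ 0.533.

0.533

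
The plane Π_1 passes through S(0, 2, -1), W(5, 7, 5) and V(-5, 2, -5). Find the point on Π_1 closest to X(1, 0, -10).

SW = (5, 5, 6), SV = (-5, 0, -4); a normal to Π_1 is SW × SV = (-20, -10, 25).
Using S: Π_1 has equation -20x - 10y + 25z = -45.
Foot = X − λn with λ = (n·X − d)/|n|² = (-270 − (-45))/1125 = -1/5.
Foot = (1, 0, -10) − (-1/5)·(-20, -10, 25) = (-3, -2, -5).

(-3, -2, -5)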